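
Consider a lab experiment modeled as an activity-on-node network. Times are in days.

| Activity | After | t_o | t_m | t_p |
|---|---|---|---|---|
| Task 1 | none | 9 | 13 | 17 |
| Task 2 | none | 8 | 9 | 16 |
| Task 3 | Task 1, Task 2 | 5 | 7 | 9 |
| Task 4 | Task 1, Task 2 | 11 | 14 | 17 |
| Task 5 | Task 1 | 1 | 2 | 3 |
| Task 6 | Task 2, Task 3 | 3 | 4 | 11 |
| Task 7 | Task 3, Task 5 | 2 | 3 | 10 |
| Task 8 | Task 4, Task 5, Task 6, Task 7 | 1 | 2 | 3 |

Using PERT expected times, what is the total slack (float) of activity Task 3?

2 days

te_Task 1 = (9 + 4·13 + 17)/6 = 78/6 = 13
te_Task 2 = (8 + 4·9 + 16)/6 = 60/6 = 10
te_Task 3 = (5 + 4·7 + 9)/6 = 42/6 = 7
te_Task 4 = (11 + 4·14 + 17)/6 = 84/6 = 14
te_Task 5 = (1 + 4·2 + 3)/6 = 12/6 = 2
te_Task 6 = (3 + 4·4 + 11)/6 = 30/6 = 5
te_Task 7 = (2 + 4·3 + 10)/6 = 24/6 = 4
te_Task 8 = (1 + 4·2 + 3)/6 = 12/6 = 2

Forward pass:
ES_Task 1 = 0; EF_Task 1 = 13
ES_Task 2 = 0; EF_Task 2 = 10
ES_Task 3 = max(EF_Task 1=13, EF_Task 2=10) = 13; EF_Task 3 = 13+7 = 20
ES_Task 4 = max(EF_Task 1=13, EF_Task 2=10) = 13; EF_Task 4 = 13+14 = 27
ES_Task 5 = 13; EF_Task 5 = 13+2 = 15
ES_Task 6 = max(EF_Task 2=10, EF_Task 3=20) = 20; EF_Task 6 = 20+5 = 25
ES_Task 7 = max(EF_Task 3=20, EF_Task 5=15) = 20; EF_Task 7 = 20+4 = 24
ES_Task 8 = max(EF_Task 4=27, EF_Task 5=15, EF_Task 6=25, EF_Task 7=24) = 27; EF_Task 8 = 27+2 = 29
Expected project duration μ = 29 days. Critical path: Task 1 → Task 4 → Task 8.

Backward pass:
LF_Task 8 = 29; LS_Task 8 = 29−2 = 27
LF_Task 7 = LS_Task 8 = 27; LS_Task 7 = 27−4 = 23
LF_Task 6 = LS_Task 8 = 27; LS_Task 6 = 27−5 = 22
LF_Task 5 = min(LS_Task 7=23, LS_Task 8=27) = 23; LS_Task 5 = 23−2 = 21
LF_Task 4 = LS_Task 8 = 27; LS_Task 4 = 27−14 = 13
LF_Task 3 = min(LS_Task 6=22, LS_Task 7=23) = 22; LS_Task 3 = 22−7 = 15
LF_Task 2 = min(LS_Task 3=15, LS_Task 4=13, LS_Task 6=22) = 13; LS_Task 2 = 13−10 = 3
LF_Task 1 = min(LS_Task 3=15, LS_Task 4=13, LS_Task 5=21) = 13; LS_Task 1 = 13−13 = 0
Slack_Task 3 = LS_Task 3 − ES_Task 3 = 15 − 13 = 2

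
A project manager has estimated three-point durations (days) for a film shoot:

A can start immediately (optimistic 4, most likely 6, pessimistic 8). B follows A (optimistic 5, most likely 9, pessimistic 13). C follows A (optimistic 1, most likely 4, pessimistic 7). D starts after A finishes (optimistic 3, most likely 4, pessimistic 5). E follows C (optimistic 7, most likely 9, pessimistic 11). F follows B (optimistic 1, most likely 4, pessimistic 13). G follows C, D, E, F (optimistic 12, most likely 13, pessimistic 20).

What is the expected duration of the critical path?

34 days

te_A = (4 + 4·6 + 8)/6 = 36/6 = 6
te_B = (5 + 4·9 + 13)/6 = 54/6 = 9
te_C = (1 + 4·4 + 7)/6 = 24/6 = 4
te_D = (3 + 4·4 + 5)/6 = 24/6 = 4
te_E = (7 + 4·9 + 11)/6 = 54/6 = 9
te_F = (1 + 4·4 + 13)/6 = 30/6 = 5
te_G = (12 + 4·13 + 20)/6 = 84/6 = 14

Forward pass:
ES_A = 0; EF_A = 6
ES_B = 6; EF_B = 6+9 = 15
ES_C = 6; EF_C = 6+4 = 10
ES_D = 6; EF_D = 6+4 = 10
ES_E = 10; EF_E = 10+9 = 19
ES_F = 15; EF_F = 15+5 = 20
ES_G = max(EF_C=10, EF_D=10, EF_E=19, EF_F=20) = 20; EF_G = 20+14 = 34
Expected project duration μ = 34 days. Critical path: A → B → F → G.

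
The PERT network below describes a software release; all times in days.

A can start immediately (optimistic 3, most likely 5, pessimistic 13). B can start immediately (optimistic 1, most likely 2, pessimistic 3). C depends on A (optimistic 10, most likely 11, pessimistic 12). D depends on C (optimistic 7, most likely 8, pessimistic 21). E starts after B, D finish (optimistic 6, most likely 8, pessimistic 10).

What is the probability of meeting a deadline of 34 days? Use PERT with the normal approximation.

0.368

te_A = (3 + 4·5 + 13)/6 = 36/6 = 6; σ²_A = ((13−3)/6)² = 2.778
te_B = (1 + 4·2 + 3)/6 = 12/6 = 2; σ²_B = ((3−1)/6)² = 0.111
te_C = (10 + 4·11 + 12)/6 = 66/6 = 11; σ²_C = ((12−10)/6)² = 0.111
te_D = (7 + 4·8 + 21)/6 = 60/6 = 10; σ²_D = ((21−7)/6)² = 5.444
te_E = (6 + 4·8 + 10)/6 = 48/6 = 8; σ²_E = ((10−6)/6)² = 0.444

Forward pass:
ES_A = 0; EF_A = 6
ES_B = 0; EF_B = 2
ES_C = 6; EF_C = 6+11 = 17
ES_D = 17; EF_D = 17+10 = 27
ES_E = max(EF_B=2, EF_D=27) = 27; EF_E = 27+8 = 35
Expected project duration μ = 35 days. Critical path: A → C → D → E.

Variance along critical path = 2.778 + 0.111 + 5.444 + 0.444 = 8.778; σ = √8.778 = 2.963 days.
Z = (34 − 35) / 2.963 = -0.338
P(T ≤ 34) = Φ(-0.338) ≈ 0.368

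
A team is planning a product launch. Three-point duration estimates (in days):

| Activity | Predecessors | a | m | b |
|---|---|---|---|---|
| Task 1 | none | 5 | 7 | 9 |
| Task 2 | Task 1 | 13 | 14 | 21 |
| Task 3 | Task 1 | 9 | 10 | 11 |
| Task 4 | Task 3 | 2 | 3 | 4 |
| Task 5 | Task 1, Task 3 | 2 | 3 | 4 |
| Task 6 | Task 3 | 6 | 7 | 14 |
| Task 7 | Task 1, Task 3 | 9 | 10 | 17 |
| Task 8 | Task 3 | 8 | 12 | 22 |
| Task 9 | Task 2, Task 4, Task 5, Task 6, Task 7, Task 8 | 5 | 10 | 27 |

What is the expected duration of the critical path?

te_Task 1 = (5 + 4·7 + 9)/6 = 42/6 = 7
te_Task 2 = (13 + 4·14 + 21)/6 = 90/6 = 15
te_Task 3 = (9 + 4·10 + 11)/6 = 60/6 = 10
te_Task 4 = (2 + 4·3 + 4)/6 = 18/6 = 3
te_Task 5 = (2 + 4·3 + 4)/6 = 18/6 = 3
te_Task 6 = (6 + 4·7 + 14)/6 = 48/6 = 8
te_Task 7 = (9 + 4·10 + 17)/6 = 66/6 = 11
te_Task 8 = (8 + 4·12 + 22)/6 = 78/6 = 13
te_Task 9 = (5 + 4·10 + 27)/6 = 72/6 = 12

Forward pass:
ES_Task 1 = 0; EF_Task 1 = 7
ES_Task 2 = 7; EF_Task 2 = 7+15 = 22
ES_Task 3 = 7; EF_Task 3 = 7+10 = 17
ES_Task 4 = 17; EF_Task 4 = 17+3 = 20
ES_Task 5 = max(EF_Task 1=7, EF_Task 3=17) = 17; EF_Task 5 = 17+3 = 20
ES_Task 6 = 17; EF_Task 6 = 17+8 = 25
ES_Task 7 = max(EF_Task 1=7, EF_Task 3=17) = 17; EF_Task 7 = 17+11 = 28
ES_Task 8 = 17; EF_Task 8 = 17+13 = 30
ES_Task 9 = max(EF_Task 2=22, EF_Task 4=20, EF_Task 5=20, EF_Task 6=25, EF_Task 7=28, EF_Task 8=30) = 30; EF_Task 9 = 30+12 = 42
Expected project duration μ = 42 days. Critical path: Task 1 → Task 3 → Task 8 → Task 9.

42 days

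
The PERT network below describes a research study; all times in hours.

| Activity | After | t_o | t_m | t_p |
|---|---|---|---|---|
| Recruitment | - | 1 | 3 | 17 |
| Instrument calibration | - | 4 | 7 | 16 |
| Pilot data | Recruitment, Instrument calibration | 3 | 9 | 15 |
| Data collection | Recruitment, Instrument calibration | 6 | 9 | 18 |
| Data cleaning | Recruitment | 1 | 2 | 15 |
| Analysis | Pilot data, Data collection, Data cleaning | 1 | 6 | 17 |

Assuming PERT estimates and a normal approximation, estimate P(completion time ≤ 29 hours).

te_Recruitment = (1 + 4·3 + 17)/6 = 30/6 = 5; σ²_Recruitment = ((17−1)/6)² = 7.111
te_Instrument calibration = (4 + 4·7 + 16)/6 = 48/6 = 8; σ²_Instrument calibration = ((16−4)/6)² = 4.000
te_Pilot data = (3 + 4·9 + 15)/6 = 54/6 = 9; σ²_Pilot data = ((15−3)/6)² = 4.000
te_Data collection = (6 + 4·9 + 18)/6 = 60/6 = 10; σ²_Data collection = ((18−6)/6)² = 4.000
te_Data cleaning = (1 + 4·2 + 15)/6 = 24/6 = 4; σ²_Data cleaning = ((15−1)/6)² = 5.444
te_Analysis = (1 + 4·6 + 17)/6 = 42/6 = 7; σ²_Analysis = ((17−1)/6)² = 7.111

Forward pass:
ES_Recruitment = 0; EF_Recruitment = 5
ES_Instrument calibration = 0; EF_Instrument calibration = 8
ES_Pilot data = max(EF_Recruitment=5, EF_Instrument calibration=8) = 8; EF_Pilot data = 8+9 = 17
ES_Data collection = max(EF_Recruitment=5, EF_Instrument calibration=8) = 8; EF_Data collection = 8+10 = 18
ES_Data cleaning = 5; EF_Data cleaning = 5+4 = 9
ES_Analysis = max(EF_Pilot data=17, EF_Data collection=18, EF_Data cleaning=9) = 18; EF_Analysis = 18+7 = 25
Expected project duration μ = 25 hours. Critical path: Instrument calibration → Data collection → Analysis.

Variance along critical path = 4.000 + 4.000 + 7.111 = 15.111; σ = √15.111 = 3.887 hours.
Z = (29 − 25) / 3.887 = 1.029
P(T ≤ 29) = Φ(1.029) ≈ 0.848

0.848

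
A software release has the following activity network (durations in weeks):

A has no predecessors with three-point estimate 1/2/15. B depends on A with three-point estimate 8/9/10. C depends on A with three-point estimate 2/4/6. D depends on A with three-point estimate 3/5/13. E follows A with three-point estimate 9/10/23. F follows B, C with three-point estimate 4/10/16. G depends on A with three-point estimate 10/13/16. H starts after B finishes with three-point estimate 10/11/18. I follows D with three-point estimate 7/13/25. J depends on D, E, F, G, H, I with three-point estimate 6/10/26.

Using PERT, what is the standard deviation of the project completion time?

te_A = (1 + 4·2 + 15)/6 = 24/6 = 4; σ²_A = ((15−1)/6)² = 5.444
te_B = (8 + 4·9 + 10)/6 = 54/6 = 9; σ²_B = ((10−8)/6)² = 0.111
te_C = (2 + 4·4 + 6)/6 = 24/6 = 4; σ²_C = ((6−2)/6)² = 0.444
te_D = (3 + 4·5 + 13)/6 = 36/6 = 6; σ²_D = ((13−3)/6)² = 2.778
te_E = (9 + 4·10 + 23)/6 = 72/6 = 12; σ²_E = ((23−9)/6)² = 5.444
te_F = (4 + 4·10 + 16)/6 = 60/6 = 10; σ²_F = ((16−4)/6)² = 4.000
te_G = (10 + 4·13 + 16)/6 = 78/6 = 13; σ²_G = ((16−10)/6)² = 1.000
te_H = (10 + 4·11 + 18)/6 = 72/6 = 12; σ²_H = ((18−10)/6)² = 1.778
te_I = (7 + 4·13 + 25)/6 = 84/6 = 14; σ²_I = ((25−7)/6)² = 9.000
te_J = (6 + 4·10 + 26)/6 = 72/6 = 12; σ²_J = ((26−6)/6)² = 11.111

Forward pass:
ES_A = 0; EF_A = 4
ES_B = 4; EF_B = 4+9 = 13
ES_C = 4; EF_C = 4+4 = 8
ES_D = 4; EF_D = 4+6 = 10
ES_E = 4; EF_E = 4+12 = 16
ES_F = max(EF_B=13, EF_C=8) = 13; EF_F = 13+10 = 23
ES_G = 4; EF_G = 4+13 = 17
ES_H = 13; EF_H = 13+12 = 25
ES_I = 10; EF_I = 10+14 = 24
ES_J = max(EF_D=10, EF_E=16, EF_F=23, EF_G=17, EF_H=25, EF_I=24) = 25; EF_J = 25+12 = 37
Expected project duration μ = 37 weeks. Critical path: A → B → H → J.

Variance along critical path = 5.444 + 0.111 + 1.778 + 11.111 = 18.444
σ = √18.444 = 4.295 weeks

4.29 weeks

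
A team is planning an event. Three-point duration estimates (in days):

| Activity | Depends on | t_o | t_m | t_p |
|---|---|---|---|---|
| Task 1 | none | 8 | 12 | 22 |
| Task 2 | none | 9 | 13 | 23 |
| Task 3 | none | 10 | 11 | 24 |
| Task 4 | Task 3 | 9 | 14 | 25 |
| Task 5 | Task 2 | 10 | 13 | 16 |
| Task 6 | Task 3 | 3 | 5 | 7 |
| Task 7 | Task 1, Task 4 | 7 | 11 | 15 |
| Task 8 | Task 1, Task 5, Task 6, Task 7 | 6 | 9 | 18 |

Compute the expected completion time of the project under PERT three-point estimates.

49 days

te_Task 1 = (8 + 4·12 + 22)/6 = 78/6 = 13
te_Task 2 = (9 + 4·13 + 23)/6 = 84/6 = 14
te_Task 3 = (10 + 4·11 + 24)/6 = 78/6 = 13
te_Task 4 = (9 + 4·14 + 25)/6 = 90/6 = 15
te_Task 5 = (10 + 4·13 + 16)/6 = 78/6 = 13
te_Task 6 = (3 + 4·5 + 7)/6 = 30/6 = 5
te_Task 7 = (7 + 4·11 + 15)/6 = 66/6 = 11
te_Task 8 = (6 + 4·9 + 18)/6 = 60/6 = 10

Forward pass:
ES_Task 1 = 0; EF_Task 1 = 13
ES_Task 2 = 0; EF_Task 2 = 14
ES_Task 3 = 0; EF_Task 3 = 13
ES_Task 4 = 13; EF_Task 4 = 13+15 = 28
ES_Task 5 = 14; EF_Task 5 = 14+13 = 27
ES_Task 6 = 13; EF_Task 6 = 13+5 = 18
ES_Task 7 = max(EF_Task 1=13, EF_Task 4=28) = 28; EF_Task 7 = 28+11 = 39
ES_Task 8 = max(EF_Task 1=13, EF_Task 5=27, EF_Task 6=18, EF_Task 7=39) = 39; EF_Task 8 = 39+10 = 49
Expected project duration μ = 49 days. Critical path: Task 3 → Task 4 → Task 7 → Task 8.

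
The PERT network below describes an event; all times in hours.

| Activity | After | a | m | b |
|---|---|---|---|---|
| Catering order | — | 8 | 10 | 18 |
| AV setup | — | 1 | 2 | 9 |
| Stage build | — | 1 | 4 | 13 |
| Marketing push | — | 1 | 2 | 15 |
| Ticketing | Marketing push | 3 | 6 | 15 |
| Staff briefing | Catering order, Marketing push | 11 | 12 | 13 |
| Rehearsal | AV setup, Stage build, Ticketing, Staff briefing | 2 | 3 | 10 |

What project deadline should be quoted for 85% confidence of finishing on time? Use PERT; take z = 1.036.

te_Catering order = (8 + 4·10 + 18)/6 = 66/6 = 11; σ²_Catering order = ((18−8)/6)² = 2.778
te_AV setup = (1 + 4·2 + 9)/6 = 18/6 = 3; σ²_AV setup = ((9−1)/6)² = 1.778
te_Stage build = (1 + 4·4 + 13)/6 = 30/6 = 5; σ²_Stage build = ((13−1)/6)² = 4.000
te_Marketing push = (1 + 4·2 + 15)/6 = 24/6 = 4; σ²_Marketing push = ((15−1)/6)² = 5.444
te_Ticketing = (3 + 4·6 + 15)/6 = 42/6 = 7; σ²_Ticketing = ((15−3)/6)² = 4.000
te_Staff briefing = (11 + 4·12 + 13)/6 = 72/6 = 12; σ²_Staff briefing = ((13−11)/6)² = 0.111
te_Rehearsal = (2 + 4·3 + 10)/6 = 24/6 = 4; σ²_Rehearsal = ((10−2)/6)² = 1.778

Forward pass:
ES_Catering order = 0; EF_Catering order = 11
ES_AV setup = 0; EF_AV setup = 3
ES_Stage build = 0; EF_Stage build = 5
ES_Marketing push = 0; EF_Marketing push = 4
ES_Ticketing = 4; EF_Ticketing = 4+7 = 11
ES_Staff briefing = max(EF_Catering order=11, EF_Marketing push=4) = 11; EF_Staff briefing = 11+12 = 23
ES_Rehearsal = max(EF_AV setup=3, EF_Stage build=5, EF_Ticketing=11, EF_Staff briefing=23) = 23; EF_Rehearsal = 23+4 = 27
Expected project duration μ = 27 hours. Critical path: Catering order → Staff briefing → Rehearsal.

Variance along critical path = 2.778 + 0.111 + 1.778 = 4.667; σ = 2.160 hours.
D = μ + z·σ = 27 + 1.036·2.160 = 29.2 hours

29.2 hours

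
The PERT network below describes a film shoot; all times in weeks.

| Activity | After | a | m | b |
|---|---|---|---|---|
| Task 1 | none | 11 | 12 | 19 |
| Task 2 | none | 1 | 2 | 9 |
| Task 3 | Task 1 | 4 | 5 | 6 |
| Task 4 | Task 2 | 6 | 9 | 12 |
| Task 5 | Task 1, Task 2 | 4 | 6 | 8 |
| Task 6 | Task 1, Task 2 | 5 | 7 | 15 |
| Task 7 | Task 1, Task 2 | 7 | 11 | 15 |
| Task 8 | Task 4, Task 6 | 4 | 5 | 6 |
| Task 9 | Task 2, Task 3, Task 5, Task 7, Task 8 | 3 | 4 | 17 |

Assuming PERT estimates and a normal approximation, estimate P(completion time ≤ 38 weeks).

0.970

te_Task 1 = (11 + 4·12 + 19)/6 = 78/6 = 13; σ²_Task 1 = ((19−11)/6)² = 1.778
te_Task 2 = (1 + 4·2 + 9)/6 = 18/6 = 3; σ²_Task 2 = ((9−1)/6)² = 1.778
te_Task 3 = (4 + 4·5 + 6)/6 = 30/6 = 5; σ²_Task 3 = ((6−4)/6)² = 0.111
te_Task 4 = (6 + 4·9 + 12)/6 = 54/6 = 9; σ²_Task 4 = ((12−6)/6)² = 1.000
te_Task 5 = (4 + 4·6 + 8)/6 = 36/6 = 6; σ²_Task 5 = ((8−4)/6)² = 0.444
te_Task 6 = (5 + 4·7 + 15)/6 = 48/6 = 8; σ²_Task 6 = ((15−5)/6)² = 2.778
te_Task 7 = (7 + 4·11 + 15)/6 = 66/6 = 11; σ²_Task 7 = ((15−7)/6)² = 1.778
te_Task 8 = (4 + 4·5 + 6)/6 = 30/6 = 5; σ²_Task 8 = ((6−4)/6)² = 0.111
te_Task 9 = (3 + 4·4 + 17)/6 = 36/6 = 6; σ²_Task 9 = ((17−3)/6)² = 5.444

Forward pass:
ES_Task 1 = 0; EF_Task 1 = 13
ES_Task 2 = 0; EF_Task 2 = 3
ES_Task 3 = 13; EF_Task 3 = 13+5 = 18
ES_Task 4 = 3; EF_Task 4 = 3+9 = 12
ES_Task 5 = max(EF_Task 1=13, EF_Task 2=3) = 13; EF_Task 5 = 13+6 = 19
ES_Task 6 = max(EF_Task 1=13, EF_Task 2=3) = 13; EF_Task 6 = 13+8 = 21
ES_Task 7 = max(EF_Task 1=13, EF_Task 2=3) = 13; EF_Task 7 = 13+11 = 24
ES_Task 8 = max(EF_Task 4=12, EF_Task 6=21) = 21; EF_Task 8 = 21+5 = 26
ES_Task 9 = max(EF_Task 2=3, EF_Task 3=18, EF_Task 5=19, EF_Task 7=24, EF_Task 8=26) = 26; EF_Task 9 = 26+6 = 32
Expected project duration μ = 32 weeks. Critical path: Task 1 → Task 6 → Task 8 → Task 9.

Variance along critical path = 1.778 + 2.778 + 0.111 + 5.444 = 10.111; σ = √10.111 = 3.180 weeks.
Z = (38 − 32) / 3.180 = 1.887
P(T ≤ 38) = Φ(1.887) ≈ 0.970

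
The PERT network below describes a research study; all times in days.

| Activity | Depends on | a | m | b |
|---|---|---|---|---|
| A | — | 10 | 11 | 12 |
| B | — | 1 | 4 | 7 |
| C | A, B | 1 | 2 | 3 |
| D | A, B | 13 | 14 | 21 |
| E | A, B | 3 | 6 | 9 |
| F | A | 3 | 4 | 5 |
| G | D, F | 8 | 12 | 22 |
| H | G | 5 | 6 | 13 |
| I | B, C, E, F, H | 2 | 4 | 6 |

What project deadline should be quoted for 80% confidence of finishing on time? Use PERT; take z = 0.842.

te_A = (10 + 4·11 + 12)/6 = 66/6 = 11; σ²_A = ((12−10)/6)² = 0.111
te_B = (1 + 4·4 + 7)/6 = 24/6 = 4; σ²_B = ((7−1)/6)² = 1.000
te_C = (1 + 4·2 + 3)/6 = 12/6 = 2; σ²_C = ((3−1)/6)² = 0.111
te_D = (13 + 4·14 + 21)/6 = 90/6 = 15; σ²_D = ((21−13)/6)² = 1.778
te_E = (3 + 4·6 + 9)/6 = 36/6 = 6; σ²_E = ((9−3)/6)² = 1.000
te_F = (3 + 4·4 + 5)/6 = 24/6 = 4; σ²_F = ((5−3)/6)² = 0.111
te_G = (8 + 4·12 + 22)/6 = 78/6 = 13; σ²_G = ((22−8)/6)² = 5.444
te_H = (5 + 4·6 + 13)/6 = 42/6 = 7; σ²_H = ((13−5)/6)² = 1.778
te_I = (2 + 4·4 + 6)/6 = 24/6 = 4; σ²_I = ((6−2)/6)² = 0.444

Forward pass:
ES_A = 0; EF_A = 11
ES_B = 0; EF_B = 4
ES_C = max(EF_A=11, EF_B=4) = 11; EF_C = 11+2 = 13
ES_D = max(EF_A=11, EF_B=4) = 11; EF_D = 11+15 = 26
ES_E = max(EF_A=11, EF_B=4) = 11; EF_E = 11+6 = 17
ES_F = 11; EF_F = 11+4 = 15
ES_G = max(EF_D=26, EF_F=15) = 26; EF_G = 26+13 = 39
ES_H = 39; EF_H = 39+7 = 46
ES_I = max(EF_B=4, EF_C=13, EF_E=17, EF_F=15, EF_H=46) = 46; EF_I = 46+4 = 50
Expected project duration μ = 50 days. Critical path: A → D → G → H → I.

Variance along critical path = 0.111 + 1.778 + 5.444 + 1.778 + 0.444 = 9.556; σ = 3.091 days.
D = μ + z·σ = 50 + 0.842·3.091 = 52.6 days

52.6 days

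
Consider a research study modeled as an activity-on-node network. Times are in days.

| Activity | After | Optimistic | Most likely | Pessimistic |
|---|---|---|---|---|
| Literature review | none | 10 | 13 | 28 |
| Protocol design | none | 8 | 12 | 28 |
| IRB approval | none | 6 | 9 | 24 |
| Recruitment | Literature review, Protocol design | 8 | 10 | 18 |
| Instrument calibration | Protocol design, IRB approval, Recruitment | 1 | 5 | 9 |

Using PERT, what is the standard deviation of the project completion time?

te_Literature review = (10 + 4·13 + 28)/6 = 90/6 = 15; σ²_Literature review = ((28−10)/6)² = 9.000
te_Protocol design = (8 + 4·12 + 28)/6 = 84/6 = 14; σ²_Protocol design = ((28−8)/6)² = 11.111
te_IRB approval = (6 + 4·9 + 24)/6 = 66/6 = 11; σ²_IRB approval = ((24−6)/6)² = 9.000
te_Recruitment = (8 + 4·10 + 18)/6 = 66/6 = 11; σ²_Recruitment = ((18−8)/6)² = 2.778
te_Instrument calibration = (1 + 4·5 + 9)/6 = 30/6 = 5; σ²_Instrument calibration = ((9−1)/6)² = 1.778

Forward pass:
ES_Literature review = 0; EF_Literature review = 15
ES_Protocol design = 0; EF_Protocol design = 14
ES_IRB approval = 0; EF_IRB approval = 11
ES_Recruitment = max(EF_Literature review=15, EF_Protocol design=14) = 15; EF_Recruitment = 15+11 = 26
ES_Instrument calibration = max(EF_Protocol design=14, EF_IRB approval=11, EF_Recruitment=26) = 26; EF_Instrument calibration = 26+5 = 31
Expected project duration μ = 31 days. Critical path: Literature review → Recruitment → Instrument calibration.

Variance along critical path = 9.000 + 2.778 + 1.778 = 13.556
σ = √13.556 = 3.682 days

3.68 days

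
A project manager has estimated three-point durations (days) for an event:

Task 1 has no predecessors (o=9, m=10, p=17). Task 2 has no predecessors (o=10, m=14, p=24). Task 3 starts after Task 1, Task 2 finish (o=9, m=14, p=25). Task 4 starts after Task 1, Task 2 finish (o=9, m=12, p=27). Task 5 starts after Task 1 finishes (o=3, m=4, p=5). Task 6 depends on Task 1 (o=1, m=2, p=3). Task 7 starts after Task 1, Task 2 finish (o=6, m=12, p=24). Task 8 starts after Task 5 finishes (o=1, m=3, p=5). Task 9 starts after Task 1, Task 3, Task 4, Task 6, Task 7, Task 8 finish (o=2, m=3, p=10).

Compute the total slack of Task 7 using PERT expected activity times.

te_Task 1 = (9 + 4·10 + 17)/6 = 66/6 = 11
te_Task 2 = (10 + 4·14 + 24)/6 = 90/6 = 15
te_Task 3 = (9 + 4·14 + 25)/6 = 90/6 = 15
te_Task 4 = (9 + 4·12 + 27)/6 = 84/6 = 14
te_Task 5 = (3 + 4·4 + 5)/6 = 24/6 = 4
te_Task 6 = (1 + 4·2 + 3)/6 = 12/6 = 2
te_Task 7 = (6 + 4·12 + 24)/6 = 78/6 = 13
te_Task 8 = (1 + 4·3 + 5)/6 = 18/6 = 3
te_Task 9 = (2 + 4·3 + 10)/6 = 24/6 = 4

Forward pass:
ES_Task 1 = 0; EF_Task 1 = 11
ES_Task 2 = 0; EF_Task 2 = 15
ES_Task 3 = max(EF_Task 1=11, EF_Task 2=15) = 15; EF_Task 3 = 15+15 = 30
ES_Task 4 = max(EF_Task 1=11, EF_Task 2=15) = 15; EF_Task 4 = 15+14 = 29
ES_Task 5 = 11; EF_Task 5 = 11+4 = 15
ES_Task 6 = 11; EF_Task 6 = 11+2 = 13
ES_Task 7 = max(EF_Task 1=11, EF_Task 2=15) = 15; EF_Task 7 = 15+13 = 28
ES_Task 8 = 15; EF_Task 8 = 15+3 = 18
ES_Task 9 = max(EF_Task 1=11, EF_Task 3=30, EF_Task 4=29, EF_Task 6=13, EF_Task 7=28, EF_Task 8=18) = 30; EF_Task 9 = 30+4 = 34
Expected project duration μ = 34 days. Critical path: Task 2 → Task 3 → Task 9.

Backward pass:
LF_Task 9 = 34; LS_Task 9 = 34−4 = 30
LF_Task 8 = LS_Task 9 = 30; LS_Task 8 = 30−3 = 27
LF_Task 7 = LS_Task 9 = 30; LS_Task 7 = 30−13 = 17
LF_Task 6 = LS_Task 9 = 30; LS_Task 6 = 30−2 = 28
LF_Task 5 = LS_Task 8 = 27; LS_Task 5 = 27−4 = 23
LF_Task 4 = LS_Task 9 = 30; LS_Task 4 = 30−14 = 16
LF_Task 3 = LS_Task 9 = 30; LS_Task 3 = 30−15 = 15
LF_Task 2 = min(LS_Task 3=15, LS_Task 4=16, LS_Task 7=17) = 15; LS_Task 2 = 15−15 = 0
LF_Task 1 = min(LS_Task 3=15, LS_Task 4=16, LS_Task 5=23, LS_Task 6=28, LS_Task 7=17, LS_Task 9=30) = 15; LS_Task 1 = 15−11 = 4
Slack_Task 7 = LS_Task 7 − ES_Task 7 = 17 − 15 = 2

2 days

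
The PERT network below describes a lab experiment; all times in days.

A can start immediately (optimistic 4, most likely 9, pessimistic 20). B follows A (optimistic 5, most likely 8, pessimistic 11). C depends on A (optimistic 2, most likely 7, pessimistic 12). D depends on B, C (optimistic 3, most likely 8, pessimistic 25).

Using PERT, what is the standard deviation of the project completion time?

te_A = (4 + 4·9 + 20)/6 = 60/6 = 10; σ²_A = ((20−4)/6)² = 7.111
te_B = (5 + 4·8 + 11)/6 = 48/6 = 8; σ²_B = ((11−5)/6)² = 1.000
te_C = (2 + 4·7 + 12)/6 = 42/6 = 7; σ²_C = ((12−2)/6)² = 2.778
te_D = (3 + 4·8 + 25)/6 = 60/6 = 10; σ²_D = ((25−3)/6)² = 13.444

Forward pass:
ES_A = 0; EF_A = 10
ES_B = 10; EF_B = 10+8 = 18
ES_C = 10; EF_C = 10+7 = 17
ES_D = max(EF_B=18, EF_C=17) = 18; EF_D = 18+10 = 28
Expected project duration μ = 28 days. Critical path: A → B → D.

Variance along critical path = 7.111 + 1.000 + 13.444 = 21.556
σ = √21.556 = 4.643 days

4.64 days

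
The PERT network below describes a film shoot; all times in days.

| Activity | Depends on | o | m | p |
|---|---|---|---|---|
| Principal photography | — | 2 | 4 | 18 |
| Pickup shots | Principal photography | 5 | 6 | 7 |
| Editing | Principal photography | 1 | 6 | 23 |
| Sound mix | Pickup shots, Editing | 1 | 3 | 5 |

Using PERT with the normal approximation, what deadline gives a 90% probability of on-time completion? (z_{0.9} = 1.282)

te_Principal photography = (2 + 4·4 + 18)/6 = 36/6 = 6; σ²_Principal photography = ((18−2)/6)² = 7.111
te_Pickup shots = (5 + 4·6 + 7)/6 = 36/6 = 6; σ²_Pickup shots = ((7−5)/6)² = 0.111
te_Editing = (1 + 4·6 + 23)/6 = 48/6 = 8; σ²_Editing = ((23−1)/6)² = 13.444
te_Sound mix = (1 + 4·3 + 5)/6 = 18/6 = 3; σ²_Sound mix = ((5−1)/6)² = 0.444

Forward pass:
ES_Principal photography = 0; EF_Principal photography = 6
ES_Pickup shots = 6; EF_Pickup shots = 6+6 = 12
ES_Editing = 6; EF_Editing = 6+8 = 14
ES_Sound mix = max(EF_Pickup shots=12, EF_Editing=14) = 14; EF_Sound mix = 14+3 = 17
Expected project duration μ = 17 days. Critical path: Principal photography → Editing → Sound mix.

Variance along critical path = 7.111 + 13.444 + 0.444 = 21.000; σ = 4.583 days.
D = μ + z·σ = 17 + 1.282·4.583 = 22.9 days

22.9 days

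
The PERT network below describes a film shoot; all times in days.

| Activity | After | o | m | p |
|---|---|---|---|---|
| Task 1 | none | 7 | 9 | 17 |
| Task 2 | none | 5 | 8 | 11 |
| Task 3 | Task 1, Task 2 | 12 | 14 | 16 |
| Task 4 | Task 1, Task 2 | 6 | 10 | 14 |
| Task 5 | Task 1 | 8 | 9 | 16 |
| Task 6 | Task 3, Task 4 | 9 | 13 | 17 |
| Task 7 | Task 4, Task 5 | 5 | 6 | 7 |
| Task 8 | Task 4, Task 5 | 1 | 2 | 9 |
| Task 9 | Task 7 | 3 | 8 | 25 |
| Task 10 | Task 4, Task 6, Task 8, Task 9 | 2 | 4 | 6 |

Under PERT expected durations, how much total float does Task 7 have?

te_Task 1 = (7 + 4·9 + 17)/6 = 60/6 = 10
te_Task 2 = (5 + 4·8 + 11)/6 = 48/6 = 8
te_Task 3 = (12 + 4·14 + 16)/6 = 84/6 = 14
te_Task 4 = (6 + 4·10 + 14)/6 = 60/6 = 10
te_Task 5 = (8 + 4·9 + 16)/6 = 60/6 = 10
te_Task 6 = (9 + 4·13 + 17)/6 = 78/6 = 13
te_Task 7 = (5 + 4·6 + 7)/6 = 36/6 = 6
te_Task 8 = (1 + 4·2 + 9)/6 = 18/6 = 3
te_Task 9 = (3 + 4·8 + 25)/6 = 60/6 = 10
te_Task 10 = (2 + 4·4 + 6)/6 = 24/6 = 4

Forward pass:
ES_Task 1 = 0; EF_Task 1 = 10
ES_Task 2 = 0; EF_Task 2 = 8
ES_Task 3 = max(EF_Task 1=10, EF_Task 2=8) = 10; EF_Task 3 = 10+14 = 24
ES_Task 4 = max(EF_Task 1=10, EF_Task 2=8) = 10; EF_Task 4 = 10+10 = 20
ES_Task 5 = 10; EF_Task 5 = 10+10 = 20
ES_Task 6 = max(EF_Task 3=24, EF_Task 4=20) = 24; EF_Task 6 = 24+13 = 37
ES_Task 7 = max(EF_Task 4=20, EF_Task 5=20) = 20; EF_Task 7 = 20+6 = 26
ES_Task 8 = max(EF_Task 4=20, EF_Task 5=20) = 20; EF_Task 8 = 20+3 = 23
ES_Task 9 = 26; EF_Task 9 = 26+10 = 36
ES_Task 10 = max(EF_Task 4=20, EF_Task 6=37, EF_Task 8=23, EF_Task 9=36) = 37; EF_Task 10 = 37+4 = 41
Expected project duration μ = 41 days. Critical path: Task 1 → Task 3 → Task 6 → Task 10.

Backward pass:
LF_Task 10 = 41; LS_Task 10 = 41−4 = 37
LF_Task 9 = LS_Task 10 = 37; LS_Task 9 = 37−10 = 27
LF_Task 8 = LS_Task 10 = 37; LS_Task 8 = 37−3 = 34
LF_Task 7 = LS_Task 9 = 27; LS_Task 7 = 27−6 = 21
LF_Task 6 = LS_Task 10 = 37; LS_Task 6 = 37−13 = 24
LF_Task 5 = min(LS_Task 7=21, LS_Task 8=34) = 21; LS_Task 5 = 21−10 = 11
LF_Task 4 = min(LS_Task 6=24, LS_Task 7=21, LS_Task 8=34, LS_Task 10=37) = 21; LS_Task 4 = 21−10 = 11
LF_Task 3 = LS_Task 6 = 24; LS_Task 3 = 24−14 = 10
LF_Task 2 = min(LS_Task 3=10, LS_Task 4=11) = 10; LS_Task 2 = 10−8 = 2
LF_Task 1 = min(LS_Task 3=10, LS_Task 4=11, LS_Task 5=11) = 10; LS_Task 1 = 10−10 = 0
Slack_Task 7 = LS_Task 7 − ES_Task 7 = 21 − 20 = 1

1 days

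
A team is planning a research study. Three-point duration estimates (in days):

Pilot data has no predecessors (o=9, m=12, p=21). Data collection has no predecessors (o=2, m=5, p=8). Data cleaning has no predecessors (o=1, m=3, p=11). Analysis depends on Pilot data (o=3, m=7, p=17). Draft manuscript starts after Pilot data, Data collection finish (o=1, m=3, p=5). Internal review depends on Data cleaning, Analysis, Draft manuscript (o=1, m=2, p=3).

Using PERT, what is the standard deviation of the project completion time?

3.09 days

te_Pilot data = (9 + 4·12 + 21)/6 = 78/6 = 13; σ²_Pilot data = ((21−9)/6)² = 4.000
te_Data collection = (2 + 4·5 + 8)/6 = 30/6 = 5; σ²_Data collection = ((8−2)/6)² = 1.000
te_Data cleaning = (1 + 4·3 + 11)/6 = 24/6 = 4; σ²_Data cleaning = ((11−1)/6)² = 2.778
te_Analysis = (3 + 4·7 + 17)/6 = 48/6 = 8; σ²_Analysis = ((17−3)/6)² = 5.444
te_Draft manuscript = (1 + 4·3 + 5)/6 = 18/6 = 3; σ²_Draft manuscript = ((5−1)/6)² = 0.444
te_Internal review = (1 + 4·2 + 3)/6 = 12/6 = 2; σ²_Internal review = ((3−1)/6)² = 0.111

Forward pass:
ES_Pilot data = 0; EF_Pilot data = 13
ES_Data collection = 0; EF_Data collection = 5
ES_Data cleaning = 0; EF_Data cleaning = 4
ES_Analysis = 13; EF_Analysis = 13+8 = 21
ES_Draft manuscript = max(EF_Pilot data=13, EF_Data collection=5) = 13; EF_Draft manuscript = 13+3 = 16
ES_Internal review = max(EF_Data cleaning=4, EF_Analysis=21, EF_Draft manuscript=16) = 21; EF_Internal review = 21+2 = 23
Expected project duration μ = 23 days. Critical path: Pilot data → Analysis → Internal review.

Variance along critical path = 4.000 + 5.444 + 0.111 = 9.556
σ = √9.556 = 3.091 days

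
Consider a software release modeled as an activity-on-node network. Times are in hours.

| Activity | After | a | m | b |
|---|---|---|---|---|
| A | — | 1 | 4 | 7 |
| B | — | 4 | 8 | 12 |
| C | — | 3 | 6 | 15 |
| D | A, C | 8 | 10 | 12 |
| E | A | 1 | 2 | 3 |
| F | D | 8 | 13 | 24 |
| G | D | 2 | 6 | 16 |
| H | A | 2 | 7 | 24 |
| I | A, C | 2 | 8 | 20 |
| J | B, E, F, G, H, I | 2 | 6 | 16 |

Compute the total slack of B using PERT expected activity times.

te_A = (1 + 4·4 + 7)/6 = 24/6 = 4
te_B = (4 + 4·8 + 12)/6 = 48/6 = 8
te_C = (3 + 4·6 + 15)/6 = 42/6 = 7
te_D = (8 + 4·10 + 12)/6 = 60/6 = 10
te_E = (1 + 4·2 + 3)/6 = 12/6 = 2
te_F = (8 + 4·13 + 24)/6 = 84/6 = 14
te_G = (2 + 4·6 + 16)/6 = 42/6 = 7
te_H = (2 + 4·7 + 24)/6 = 54/6 = 9
te_I = (2 + 4·8 + 20)/6 = 54/6 = 9
te_J = (2 + 4·6 + 16)/6 = 42/6 = 7

Forward pass:
ES_A = 0; EF_A = 4
ES_B = 0; EF_B = 8
ES_C = 0; EF_C = 7
ES_D = max(EF_A=4, EF_C=7) = 7; EF_D = 7+10 = 17
ES_E = 4; EF_E = 4+2 = 6
ES_F = 17; EF_F = 17+14 = 31
ES_G = 17; EF_G = 17+7 = 24
ES_H = 4; EF_H = 4+9 = 13
ES_I = max(EF_A=4, EF_C=7) = 7; EF_I = 7+9 = 16
ES_J = max(EF_B=8, EF_E=6, EF_F=31, EF_G=24, EF_H=13, EF_I=16) = 31; EF_J = 31+7 = 38
Expected project duration μ = 38 hours. Critical path: C → D → F → J.

Backward pass:
LF_J = 38; LS_J = 38−7 = 31
LF_I = LS_J = 31; LS_I = 31−9 = 22
LF_H = LS_J = 31; LS_H = 31−9 = 22
LF_G = LS_J = 31; LS_G = 31−7 = 24
LF_F = LS_J = 31; LS_F = 31−14 = 17
LF_E = LS_J = 31; LS_E = 31−2 = 29
LF_D = min(LS_F=17, LS_G=24) = 17; LS_D = 17−10 = 7
LF_C = min(LS_D=7, LS_I=22) = 7; LS_C = 7−7 = 0
LF_B = LS_J = 31; LS_B = 31−8 = 23
LF_A = min(LS_D=7, LS_E=29, LS_H=22, LS_I=22) = 7; LS_A = 7−4 = 3
Slack_B = LS_B − ES_B = 23 − 0 = 23

23 hours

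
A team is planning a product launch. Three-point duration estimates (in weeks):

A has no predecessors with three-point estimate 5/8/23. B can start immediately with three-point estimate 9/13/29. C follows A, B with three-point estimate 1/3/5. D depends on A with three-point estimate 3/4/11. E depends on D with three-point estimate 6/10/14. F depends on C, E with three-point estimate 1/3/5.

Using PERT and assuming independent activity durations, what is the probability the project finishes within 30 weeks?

0.710

te_A = (5 + 4·8 + 23)/6 = 60/6 = 10; σ²_A = ((23−5)/6)² = 9.000
te_B = (9 + 4·13 + 29)/6 = 90/6 = 15; σ²_B = ((29−9)/6)² = 11.111
te_C = (1 + 4·3 + 5)/6 = 18/6 = 3; σ²_C = ((5−1)/6)² = 0.444
te_D = (3 + 4·4 + 11)/6 = 30/6 = 5; σ²_D = ((11−3)/6)² = 1.778
te_E = (6 + 4·10 + 14)/6 = 60/6 = 10; σ²_E = ((14−6)/6)² = 1.778
te_F = (1 + 4·3 + 5)/6 = 18/6 = 3; σ²_F = ((5−1)/6)² = 0.444

Forward pass:
ES_A = 0; EF_A = 10
ES_B = 0; EF_B = 15
ES_C = max(EF_A=10, EF_B=15) = 15; EF_C = 15+3 = 18
ES_D = 10; EF_D = 10+5 = 15
ES_E = 15; EF_E = 15+10 = 25
ES_F = max(EF_C=18, EF_E=25) = 25; EF_F = 25+3 = 28
Expected project duration μ = 28 weeks. Critical path: A → D → E → F.

Variance along critical path = 9.000 + 1.778 + 1.778 + 0.444 = 13.000; σ = √13.000 = 3.606 weeks.
Z = (30 − 28) / 3.606 = 0.555
P(T ≤ 30) = Φ(0.555) ≈ 0.710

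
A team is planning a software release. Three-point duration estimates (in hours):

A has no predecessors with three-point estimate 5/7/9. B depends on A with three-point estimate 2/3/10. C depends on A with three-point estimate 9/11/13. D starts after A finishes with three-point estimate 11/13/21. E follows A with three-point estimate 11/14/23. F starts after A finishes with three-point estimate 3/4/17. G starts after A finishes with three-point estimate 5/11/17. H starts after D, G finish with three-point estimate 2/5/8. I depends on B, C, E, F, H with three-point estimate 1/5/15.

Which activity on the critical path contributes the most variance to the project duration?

I

te_A = (5 + 4·7 + 9)/6 = 42/6 = 7; σ²_A = ((9−5)/6)² = 0.444
te_B = (2 + 4·3 + 10)/6 = 24/6 = 4; σ²_B = ((10−2)/6)² = 1.778
te_C = (9 + 4·11 + 13)/6 = 66/6 = 11; σ²_C = ((13−9)/6)² = 0.444
te_D = (11 + 4·13 + 21)/6 = 84/6 = 14; σ²_D = ((21−11)/6)² = 2.778
te_E = (11 + 4·14 + 23)/6 = 90/6 = 15; σ²_E = ((23−11)/6)² = 4.000
te_F = (3 + 4·4 + 17)/6 = 36/6 = 6; σ²_F = ((17−3)/6)² = 5.444
te_G = (5 + 4·11 + 17)/6 = 66/6 = 11; σ²_G = ((17−5)/6)² = 4.000
te_H = (2 + 4·5 + 8)/6 = 30/6 = 5; σ²_H = ((8−2)/6)² = 1.000
te_I = (1 + 4·5 + 15)/6 = 36/6 = 6; σ²_I = ((15−1)/6)² = 5.444

Forward pass:
ES_A = 0; EF_A = 7
ES_B = 7; EF_B = 7+4 = 11
ES_C = 7; EF_C = 7+11 = 18
ES_D = 7; EF_D = 7+14 = 21
ES_E = 7; EF_E = 7+15 = 22
ES_F = 7; EF_F = 7+6 = 13
ES_G = 7; EF_G = 7+11 = 18
ES_H = max(EF_D=21, EF_G=18) = 21; EF_H = 21+5 = 26
ES_I = max(EF_B=11, EF_C=18, EF_E=22, EF_F=13, EF_H=26) = 26; EF_I = 26+6 = 32
Expected project duration μ = 32 hours. Critical path: A → D → H → I.

Variances on critical path: σ²_A=0.444, σ²_D=2.778, σ²_H=1.000, σ²_I=5.444.
Largest is σ²_I = 5.444.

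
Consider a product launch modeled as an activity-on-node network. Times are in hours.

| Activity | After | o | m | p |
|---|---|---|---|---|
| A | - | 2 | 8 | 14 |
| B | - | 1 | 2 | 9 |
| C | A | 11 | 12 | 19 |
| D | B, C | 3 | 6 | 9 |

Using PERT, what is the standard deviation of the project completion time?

te_A = (2 + 4·8 + 14)/6 = 48/6 = 8; σ²_A = ((14−2)/6)² = 4.000
te_B = (1 + 4·2 + 9)/6 = 18/6 = 3; σ²_B = ((9−1)/6)² = 1.778
te_C = (11 + 4·12 + 19)/6 = 78/6 = 13; σ²_C = ((19−11)/6)² = 1.778
te_D = (3 + 4·6 + 9)/6 = 36/6 = 6; σ²_D = ((9−3)/6)² = 1.000

Forward pass:
ES_A = 0; EF_A = 8
ES_B = 0; EF_B = 3
ES_C = 8; EF_C = 8+13 = 21
ES_D = max(EF_B=3, EF_C=21) = 21; EF_D = 21+6 = 27
Expected project duration μ = 27 hours. Critical path: A → C → D.

Variance along critical path = 4.000 + 1.778 + 1.000 = 6.778
σ = √6.778 = 2.603 hours

2.60 hours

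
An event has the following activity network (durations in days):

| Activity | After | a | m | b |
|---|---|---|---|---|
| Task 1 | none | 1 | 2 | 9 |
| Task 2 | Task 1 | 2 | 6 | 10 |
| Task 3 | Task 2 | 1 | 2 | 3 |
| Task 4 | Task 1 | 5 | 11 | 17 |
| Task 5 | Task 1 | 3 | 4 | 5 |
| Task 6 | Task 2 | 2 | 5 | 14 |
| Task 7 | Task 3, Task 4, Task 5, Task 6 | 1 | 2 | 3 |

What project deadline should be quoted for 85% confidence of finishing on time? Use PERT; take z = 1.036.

19.9 days

te_Task 1 = (1 + 4·2 + 9)/6 = 18/6 = 3; σ²_Task 1 = ((9−1)/6)² = 1.778
te_Task 2 = (2 + 4·6 + 10)/6 = 36/6 = 6; σ²_Task 2 = ((10−2)/6)² = 1.778
te_Task 3 = (1 + 4·2 + 3)/6 = 12/6 = 2; σ²_Task 3 = ((3−1)/6)² = 0.111
te_Task 4 = (5 + 4·11 + 17)/6 = 66/6 = 11; σ²_Task 4 = ((17−5)/6)² = 4.000
te_Task 5 = (3 + 4·4 + 5)/6 = 24/6 = 4; σ²_Task 5 = ((5−3)/6)² = 0.111
te_Task 6 = (2 + 4·5 + 14)/6 = 36/6 = 6; σ²_Task 6 = ((14−2)/6)² = 4.000
te_Task 7 = (1 + 4·2 + 3)/6 = 12/6 = 2; σ²_Task 7 = ((3−1)/6)² = 0.111

Forward pass:
ES_Task 1 = 0; EF_Task 1 = 3
ES_Task 2 = 3; EF_Task 2 = 3+6 = 9
ES_Task 3 = 9; EF_Task 3 = 9+2 = 11
ES_Task 4 = 3; EF_Task 4 = 3+11 = 14
ES_Task 5 = 3; EF_Task 5 = 3+4 = 7
ES_Task 6 = 9; EF_Task 6 = 9+6 = 15
ES_Task 7 = max(EF_Task 3=11, EF_Task 4=14, EF_Task 5=7, EF_Task 6=15) = 15; EF_Task 7 = 15+2 = 17
Expected project duration μ = 17 days. Critical path: Task 1 → Task 2 → Task 6 → Task 7.

Variance along critical path = 1.778 + 1.778 + 4.000 + 0.111 = 7.667; σ = 2.769 days.
D = μ + z·σ = 17 + 1.036·2.769 = 19.9 days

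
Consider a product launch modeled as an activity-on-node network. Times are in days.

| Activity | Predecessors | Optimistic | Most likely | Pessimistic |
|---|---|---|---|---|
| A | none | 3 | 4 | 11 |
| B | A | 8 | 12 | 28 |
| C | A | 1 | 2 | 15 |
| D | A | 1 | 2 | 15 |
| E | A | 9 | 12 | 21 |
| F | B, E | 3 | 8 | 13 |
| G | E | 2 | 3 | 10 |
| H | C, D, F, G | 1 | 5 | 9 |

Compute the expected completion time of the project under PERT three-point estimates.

te_A = (3 + 4·4 + 11)/6 = 30/6 = 5
te_B = (8 + 4·12 + 28)/6 = 84/6 = 14
te_C = (1 + 4·2 + 15)/6 = 24/6 = 4
te_D = (1 + 4·2 + 15)/6 = 24/6 = 4
te_E = (9 + 4·12 + 21)/6 = 78/6 = 13
te_F = (3 + 4·8 + 13)/6 = 48/6 = 8
te_G = (2 + 4·3 + 10)/6 = 24/6 = 4
te_H = (1 + 4·5 + 9)/6 = 30/6 = 5

Forward pass:
ES_A = 0; EF_A = 5
ES_B = 5; EF_B = 5+14 = 19
ES_C = 5; EF_C = 5+4 = 9
ES_D = 5; EF_D = 5+4 = 9
ES_E = 5; EF_E = 5+13 = 18
ES_F = max(EF_B=19, EF_E=18) = 19; EF_F = 19+8 = 27
ES_G = 18; EF_G = 18+4 = 22
ES_H = max(EF_C=9, EF_D=9, EF_F=27, EF_G=22) = 27; EF_H = 27+5 = 32
Expected project duration μ = 32 days. Critical path: A → B → F → H.

32 days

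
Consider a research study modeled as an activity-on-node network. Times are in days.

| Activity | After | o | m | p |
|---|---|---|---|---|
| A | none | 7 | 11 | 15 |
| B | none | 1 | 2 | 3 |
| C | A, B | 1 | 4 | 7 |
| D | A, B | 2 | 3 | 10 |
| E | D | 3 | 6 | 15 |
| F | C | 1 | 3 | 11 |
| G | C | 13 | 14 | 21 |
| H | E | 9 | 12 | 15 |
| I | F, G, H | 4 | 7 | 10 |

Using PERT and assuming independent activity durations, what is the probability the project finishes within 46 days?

te_A = (7 + 4·11 + 15)/6 = 66/6 = 11; σ²_A = ((15−7)/6)² = 1.778
te_B = (1 + 4·2 + 3)/6 = 12/6 = 2; σ²_B = ((3−1)/6)² = 0.111
te_C = (1 + 4·4 + 7)/6 = 24/6 = 4; σ²_C = ((7−1)/6)² = 1.000
te_D = (2 + 4·3 + 10)/6 = 24/6 = 4; σ²_D = ((10−2)/6)² = 1.778
te_E = (3 + 4·6 + 15)/6 = 42/6 = 7; σ²_E = ((15−3)/6)² = 4.000
te_F = (1 + 4·3 + 11)/6 = 24/6 = 4; σ²_F = ((11−1)/6)² = 2.778
te_G = (13 + 4·14 + 21)/6 = 90/6 = 15; σ²_G = ((21−13)/6)² = 1.778
te_H = (9 + 4·12 + 15)/6 = 72/6 = 12; σ²_H = ((15−9)/6)² = 1.000
te_I = (4 + 4·7 + 10)/6 = 42/6 = 7; σ²_I = ((10−4)/6)² = 1.000

Forward pass:
ES_A = 0; EF_A = 11
ES_B = 0; EF_B = 2
ES_C = max(EF_A=11, EF_B=2) = 11; EF_C = 11+4 = 15
ES_D = max(EF_A=11, EF_B=2) = 11; EF_D = 11+4 = 15
ES_E = 15; EF_E = 15+7 = 22
ES_F = 15; EF_F = 15+4 = 19
ES_G = 15; EF_G = 15+15 = 30
ES_H = 22; EF_H = 22+12 = 34
ES_I = max(EF_F=19, EF_G=30, EF_H=34) = 34; EF_I = 34+7 = 41
Expected project duration μ = 41 days. Critical path: A → D → E → H → I.

Variance along critical path = 1.778 + 1.778 + 4.000 + 1.000 + 1.000 = 9.556; σ = √9.556 = 3.091 days.
Z = (46 − 41) / 3.091 = 1.617
P(T ≤ 46) = Φ(1.617) ≈ 0.947

0.947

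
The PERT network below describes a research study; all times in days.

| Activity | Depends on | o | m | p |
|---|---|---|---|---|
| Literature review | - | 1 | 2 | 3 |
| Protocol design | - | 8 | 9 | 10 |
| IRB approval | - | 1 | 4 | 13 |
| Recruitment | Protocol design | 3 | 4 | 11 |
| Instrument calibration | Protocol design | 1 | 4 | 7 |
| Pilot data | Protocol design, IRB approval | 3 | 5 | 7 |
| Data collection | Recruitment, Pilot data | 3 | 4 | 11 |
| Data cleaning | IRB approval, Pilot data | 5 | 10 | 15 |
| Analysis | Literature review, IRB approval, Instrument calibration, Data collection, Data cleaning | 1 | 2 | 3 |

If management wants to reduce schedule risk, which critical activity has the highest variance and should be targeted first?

te_Literature review = (1 + 4·2 + 3)/6 = 12/6 = 2; σ²_Literature review = ((3−1)/6)² = 0.111
te_Protocol design = (8 + 4·9 + 10)/6 = 54/6 = 9; σ²_Protocol design = ((10−8)/6)² = 0.111
te_IRB approval = (1 + 4·4 + 13)/6 = 30/6 = 5; σ²_IRB approval = ((13−1)/6)² = 4.000
te_Recruitment = (3 + 4·4 + 11)/6 = 30/6 = 5; σ²_Recruitment = ((11−3)/6)² = 1.778
te_Instrument calibration = (1 + 4·4 + 7)/6 = 24/6 = 4; σ²_Instrument calibration = ((7−1)/6)² = 1.000
te_Pilot data = (3 + 4·5 + 7)/6 = 30/6 = 5; σ²_Pilot data = ((7−3)/6)² = 0.444
te_Data collection = (3 + 4·4 + 11)/6 = 30/6 = 5; σ²_Data collection = ((11−3)/6)² = 1.778
te_Data cleaning = (5 + 4·10 + 15)/6 = 60/6 = 10; σ²_Data cleaning = ((15−5)/6)² = 2.778
te_Analysis = (1 + 4·2 + 3)/6 = 12/6 = 2; σ²_Analysis = ((3−1)/6)² = 0.111

Forward pass:
ES_Literature review = 0; EF_Literature review = 2
ES_Protocol design = 0; EF_Protocol design = 9
ES_IRB approval = 0; EF_IRB approval = 5
ES_Recruitment = 9; EF_Recruitment = 9+5 = 14
ES_Instrument calibration = 9; EF_Instrument calibration = 9+4 = 13
ES_Pilot data = max(EF_Protocol design=9, EF_IRB approval=5) = 9; EF_Pilot data = 9+5 = 14
ES_Data collection = max(EF_Recruitment=14, EF_Pilot data=14) = 14; EF_Data collection = 14+5 = 19
ES_Data cleaning = max(EF_IRB approval=5, EF_Pilot data=14) = 14; EF_Data cleaning = 14+10 = 24
ES_Analysis = max(EF_Literature review=2, EF_IRB approval=5, EF_Instrument calibration=13, EF_Data collection=19, EF_Data cleaning=24) = 24; EF_Analysis = 24+2 = 26
Expected project duration μ = 26 days. Critical path: Protocol design → Pilot data → Data cleaning → Analysis.

Variances on critical path: σ²_Protocol design=0.111, σ²_Pilot data=0.444, σ²_Data cleaning=2.778, σ²_Analysis=0.111.
Largest is σ²_Data cleaning = 2.778.

Data cleaning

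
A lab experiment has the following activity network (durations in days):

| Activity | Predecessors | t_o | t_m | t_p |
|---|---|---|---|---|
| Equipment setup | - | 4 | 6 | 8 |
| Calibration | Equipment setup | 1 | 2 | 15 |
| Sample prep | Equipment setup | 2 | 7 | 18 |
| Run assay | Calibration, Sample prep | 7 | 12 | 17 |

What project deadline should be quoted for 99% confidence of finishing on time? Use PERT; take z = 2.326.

33.5 days

te_Equipment setup = (4 + 4·6 + 8)/6 = 36/6 = 6; σ²_Equipment setup = ((8−4)/6)² = 0.444
te_Calibration = (1 + 4·2 + 15)/6 = 24/6 = 4; σ²_Calibration = ((15−1)/6)² = 5.444
te_Sample prep = (2 + 4·7 + 18)/6 = 48/6 = 8; σ²_Sample prep = ((18−2)/6)² = 7.111
te_Run assay = (7 + 4·12 + 17)/6 = 72/6 = 12; σ²_Run assay = ((17−7)/6)² = 2.778

Forward pass:
ES_Equipment setup = 0; EF_Equipment setup = 6
ES_Calibration = 6; EF_Calibration = 6+4 = 10
ES_Sample prep = 6; EF_Sample prep = 6+8 = 14
ES_Run assay = max(EF_Calibration=10, EF_Sample prep=14) = 14; EF_Run assay = 14+12 = 26
Expected project duration μ = 26 days. Critical path: Equipment setup → Sample prep → Run assay.

Variance along critical path = 0.444 + 7.111 + 2.778 = 10.333; σ = 3.215 days.
D = μ + z·σ = 26 + 2.326·3.215 = 33.5 days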